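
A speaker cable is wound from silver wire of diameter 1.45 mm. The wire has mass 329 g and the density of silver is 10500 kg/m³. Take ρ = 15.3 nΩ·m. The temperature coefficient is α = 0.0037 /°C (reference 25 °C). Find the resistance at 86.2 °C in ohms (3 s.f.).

ρ = 15.3 nΩ·m = 1.53×10^-8 Ω·m
A = π(d/2)² = π(7.2500e-04 m)² = 1.6513e-06 m²
L = m/(density·A) = 0.329/(10500×1.6513e-06) = 18.97 m
R = ρL/A = (1.53×10^-8)(18.97)/(1.6513e-06) = 0.1758 Ω
R(86.2 °C) = 0.1758 × (1 + 0.0037×61.2) = 0.216 Ω

0.216 Ω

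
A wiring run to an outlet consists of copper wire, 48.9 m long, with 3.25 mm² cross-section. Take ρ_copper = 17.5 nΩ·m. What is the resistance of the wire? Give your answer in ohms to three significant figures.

0.263 Ω

ρ = 17.5 nΩ·m = 1.75×10^-8 Ω·m
A = 3.25 mm² = 3.250e-06 m²
R = ρL/A = (1.75×10^-8)(48.9 m)/(3.250e-06 m²) = 0.263 Ω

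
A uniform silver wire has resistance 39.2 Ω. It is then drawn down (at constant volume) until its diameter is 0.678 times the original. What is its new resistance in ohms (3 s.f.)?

Volume constant ⇒ L' = L/r² with r = 0.678. R' = ρL'/A' = ρ(L/r²)/(πr²d₀²/4) = R/r⁴.
R' = 4.732 × 39.2 = 186 Ω

186 Ω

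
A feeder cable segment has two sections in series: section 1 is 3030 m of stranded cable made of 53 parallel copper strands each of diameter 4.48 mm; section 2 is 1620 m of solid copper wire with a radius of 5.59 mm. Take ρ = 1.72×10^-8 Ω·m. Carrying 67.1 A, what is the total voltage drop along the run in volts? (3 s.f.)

Section 1: A_strand = π(2.2400e-03)² = 1.576e-05 m²; R₁ = ρL/(N·A_s) = (1.72×10^-8)(3030)/(53×1.576e-05) = 0.06238 Ω
Section 2: A = πr² = π(5.5900e-03 m)² = 9.817e-05 m²
R₂ = (1.72×10^-8)(1620)/(9.817e-05) = 0.2838 Ω
R = R₁ + R₂ = 0.3462 Ω
V = IR = 67.1 × 0.3462 = 23.2 V

23.2 V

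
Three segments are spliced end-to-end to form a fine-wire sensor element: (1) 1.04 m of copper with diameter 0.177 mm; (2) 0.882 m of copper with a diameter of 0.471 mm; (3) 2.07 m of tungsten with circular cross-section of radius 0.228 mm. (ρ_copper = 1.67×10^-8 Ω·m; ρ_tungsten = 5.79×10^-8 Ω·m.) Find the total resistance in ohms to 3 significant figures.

Seg 1: A = π(d/2)² = π(8.8500e-05 m)² = 2.461e-08 m²
R_1 = (1.67×10^-8)(1.04)/(2.461e-08) = 0.7059 Ω
Seg 2: A = π(d/2)² = π(2.3550e-04 m)² = 1.742e-07 m²
R_2 = (1.67×10^-8)(0.882)/(1.742e-07) = 0.08454 Ω
Seg 3: A = πr² = π(2.2800e-04 m)² = 1.633e-07 m²
R_3 = (5.79×10^-8)(2.07)/(1.633e-07) = 0.7339 Ω
R_total = R_1 + R_2 + R_3 = 1.52 Ω

1.52 Ω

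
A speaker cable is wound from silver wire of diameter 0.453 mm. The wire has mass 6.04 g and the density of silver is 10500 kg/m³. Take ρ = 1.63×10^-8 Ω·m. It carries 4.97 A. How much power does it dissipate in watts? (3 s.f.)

A = π(d/2)² = π(2.2650e-04 m)² = 1.6117e-07 m²
L = m/(density·A) = 0.00604/(10500×1.6117e-07) = 3.569 m
R = ρL/A = (1.63×10^-8)(3.569)/(1.6117e-07) = 0.361 Ω
P = I²R = (4.97)² × 0.361 = 8.92 W

8.92 W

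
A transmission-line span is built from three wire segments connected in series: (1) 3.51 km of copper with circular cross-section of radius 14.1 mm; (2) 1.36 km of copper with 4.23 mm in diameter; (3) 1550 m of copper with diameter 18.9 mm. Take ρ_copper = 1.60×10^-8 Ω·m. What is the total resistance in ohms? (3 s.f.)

1.73 Ω

Seg 1: A = πr² = π(1.4100e-02 m)² = 6.246e-04 m²
R_1 = (1.60×10^-8)(3510)/(6.246e-04) = 0.08992 Ω
Seg 2: A = π(d/2)² = π(2.1150e-03 m)² = 1.405e-05 m²
R_2 = (1.60×10^-8)(1360)/(1.405e-05) = 1.548 Ω
Seg 3: A = π(d/2)² = π(9.4500e-03 m)² = 2.806e-04 m²
R_3 = (1.60×10^-8)(1550)/(2.806e-04) = 0.0884 Ω
R_total = R_1 + R_2 + R_3 = 1.73 Ω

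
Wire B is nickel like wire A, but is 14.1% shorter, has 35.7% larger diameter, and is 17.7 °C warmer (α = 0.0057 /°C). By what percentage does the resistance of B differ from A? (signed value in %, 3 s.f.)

R ∝ ρL/d² with ρ ∝ (1+αΔT), so R_B/R_A = (1 − 14.1/100) × (1 + 35.7/100)⁻² × (1 + 0.0057×17.7)
= 0.859 × 0.5431 × 1.101 = 0.5135
(R_B − R_A)/R_A = 0.5135 − 1 = -48.6%

-48.6%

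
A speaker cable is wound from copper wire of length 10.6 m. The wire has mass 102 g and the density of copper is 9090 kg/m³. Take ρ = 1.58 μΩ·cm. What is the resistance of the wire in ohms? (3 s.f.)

ρ = 1.58 μΩ·cm = 1.58×10^-8 Ω·m
A = m/(density·L) = 0.102/(9090×10.6) = 1.0586e-06 m²
R = ρL/A = (1.58×10^-8)(10.6)/(1.0586e-06) = 0.158 Ω

0.158 Ω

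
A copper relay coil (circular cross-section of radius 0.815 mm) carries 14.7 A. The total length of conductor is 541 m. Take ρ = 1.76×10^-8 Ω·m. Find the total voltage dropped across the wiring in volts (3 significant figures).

A = πr² = π(8.1500e-04 m)² = 2.087e-06 m²
R = ρL/A = (1.76×10^-8)(541)/(2.087e-06) = 4.563 Ω
V = IR = 14.7 × 4.563 = 67.1 V

67.1 V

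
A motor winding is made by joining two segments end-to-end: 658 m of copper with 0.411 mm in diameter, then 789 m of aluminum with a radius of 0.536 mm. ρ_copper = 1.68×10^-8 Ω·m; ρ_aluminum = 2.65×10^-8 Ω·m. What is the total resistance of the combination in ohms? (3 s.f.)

Segment 1: A = π(d/2)² = π(2.0550e-04 m)² = 1.327e-07 m²
R₁ = ρL/A = (1.68×10^-8)(658)/(1.327e-07) = 83.32 Ω
Segment 2: A = πr² = π(5.3600e-04 m)² = 9.026e-07 m²
R₂ = (2.65×10^-8)(789)/(9.026e-07) = 23.17 Ω
R = R₁ + R₂ = 106 Ω

106 Ω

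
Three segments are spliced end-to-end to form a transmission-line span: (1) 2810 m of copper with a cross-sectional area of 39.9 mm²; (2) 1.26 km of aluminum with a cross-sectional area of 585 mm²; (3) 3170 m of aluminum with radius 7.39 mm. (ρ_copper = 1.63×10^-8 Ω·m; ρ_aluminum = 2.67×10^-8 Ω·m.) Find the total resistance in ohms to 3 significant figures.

Seg 1: A = 39.9 mm² = 3.990e-05 m²
R_1 = (1.63×10^-8)(2810)/(3.990e-05) = 1.148 Ω
Seg 2: A = 585 mm² = 5.850e-04 m²
R_2 = (2.67×10^-8)(1260)/(5.850e-04) = 0.05751 Ω
Seg 3: A = πr² = π(7.3900e-03 m)² = 1.716e-04 m²
R_3 = (2.67×10^-8)(3170)/(1.716e-04) = 0.4933 Ω
R_total = R_1 + R_2 + R_3 = 1.70 Ω

1.70 Ω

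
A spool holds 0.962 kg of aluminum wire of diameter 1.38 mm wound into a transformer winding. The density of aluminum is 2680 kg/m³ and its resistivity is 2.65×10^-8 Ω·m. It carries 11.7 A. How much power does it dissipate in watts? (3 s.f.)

A = π(d/2)² = π(6.9000e-04 m)² = 1.4957e-06 m²
L = m/(density·A) = 0.962/(2680×1.4957e-06) = 240 m
R = ρL/A = (2.65×10^-8)(240)/(1.4957e-06) = 4.252 Ω
P = I²R = (11.7)² × 4.252 = 582 W

582 W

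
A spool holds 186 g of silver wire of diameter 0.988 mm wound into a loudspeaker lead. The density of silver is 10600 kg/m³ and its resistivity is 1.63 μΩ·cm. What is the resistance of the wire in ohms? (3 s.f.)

ρ = 1.63 μΩ·cm = 1.63×10^-8 Ω·m
A = π(d/2)² = π(4.9400e-04 m)² = 7.6666e-07 m²
L = m/(density·A) = 0.186/(10600×7.6666e-07) = 22.89 m
R = ρL/A = (1.63×10^-8)(22.89)/(7.6666e-07) = 0.487 Ω

0.487 Ω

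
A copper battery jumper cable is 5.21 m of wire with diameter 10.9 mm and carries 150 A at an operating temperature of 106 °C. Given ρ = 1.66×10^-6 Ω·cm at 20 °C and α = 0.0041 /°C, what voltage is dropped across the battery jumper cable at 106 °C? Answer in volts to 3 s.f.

ρ = 1.66×10^-6 Ω·cm = 1.66×10^-8 Ω·m
A = π(d/2)² = π(5.4500e-03 m)² = 9.331e-05 m²
R₍20₎ = ρL/A = (1.66×10^-8)(5.21)/(9.331e-05) = 9.268×10^-4 Ω
R₍106₎ = R₍20₎(1 + αΔT) = 9.268×10^-4 × (1 + 0.0041×86) = 0.001254 Ω
V = IR = 150 × 0.001254 = 0.188 V

0.188 V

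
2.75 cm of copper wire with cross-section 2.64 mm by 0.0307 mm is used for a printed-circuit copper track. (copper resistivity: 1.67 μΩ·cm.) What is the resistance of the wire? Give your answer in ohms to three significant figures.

0.00567 Ω

ρ = 1.67 μΩ·cm = 1.67×10^-8 Ω·m
A = 2.64 × 0.0307 mm² = 0.081 mm² = 8.105e-08 m²
R = ρL/A = (1.67×10^-8)(0.0275 m)/(8.105e-08 m²) = 0.00567 Ω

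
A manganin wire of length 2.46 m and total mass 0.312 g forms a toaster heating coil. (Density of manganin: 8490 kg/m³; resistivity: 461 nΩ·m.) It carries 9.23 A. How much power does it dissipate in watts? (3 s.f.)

ρ = 461 nΩ·m = 4.61×10^-7 Ω·m
A = m/(density·L) = 3.120×10^-4/(8490×2.46) = 1.4939e-08 m²
R = ρL/A = (4.61×10^-7)(2.46)/(1.4939e-08) = 75.91 Ω
P = I²R = (9.23)² × 75.91 = 6470 W

6470 W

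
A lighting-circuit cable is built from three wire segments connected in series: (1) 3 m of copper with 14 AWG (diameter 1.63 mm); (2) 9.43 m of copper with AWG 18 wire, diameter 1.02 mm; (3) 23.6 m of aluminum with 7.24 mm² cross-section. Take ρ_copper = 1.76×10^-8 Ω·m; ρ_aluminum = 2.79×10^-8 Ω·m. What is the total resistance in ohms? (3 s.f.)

Seg 1: A = π(1.63/2 mm)² = π(8.1500e-04 m)² = 2.087e-06 m²
R_1 = (1.76×10^-8)(3)/(2.087e-06) = 0.0253 Ω
Seg 2: A = π(1.02/2 mm)² = π(5.1000e-04 m)² = 8.171e-07 m²
R_2 = (1.76×10^-8)(9.43)/(8.171e-07) = 0.2031 Ω
Seg 3: A = 7.24 mm² = 7.240e-06 m²
R_3 = (2.79×10^-8)(23.6)/(7.240e-06) = 0.09094 Ω
R_total = R_1 + R_2 + R_3 = 0.319 Ω

0.319 Ω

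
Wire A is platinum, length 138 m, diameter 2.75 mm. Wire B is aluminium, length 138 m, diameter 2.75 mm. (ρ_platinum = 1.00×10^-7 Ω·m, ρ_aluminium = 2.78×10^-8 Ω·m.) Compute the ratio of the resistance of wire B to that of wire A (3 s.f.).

R ∝ ρL/d², so R_B/R_A = (ρ_B/ρ_A)
= (2.78×10^-8/1.00×10^-7) = 0.278

0.278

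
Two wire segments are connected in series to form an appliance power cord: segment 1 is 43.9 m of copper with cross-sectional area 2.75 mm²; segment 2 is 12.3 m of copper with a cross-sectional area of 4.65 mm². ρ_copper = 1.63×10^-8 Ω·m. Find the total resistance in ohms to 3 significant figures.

Segment 1: A = 2.75 mm² = 2.750e-06 m²
R₁ = ρL/A = (1.63×10^-8)(43.9)/(2.750e-06) = 0.2602 Ω
Segment 2: A = 4.65 mm² = 4.650e-06 m²
R₂ = (1.63×10^-8)(12.3)/(4.650e-06) = 0.04312 Ω
R = R₁ + R₂ = 0.303 Ω

0.303 Ω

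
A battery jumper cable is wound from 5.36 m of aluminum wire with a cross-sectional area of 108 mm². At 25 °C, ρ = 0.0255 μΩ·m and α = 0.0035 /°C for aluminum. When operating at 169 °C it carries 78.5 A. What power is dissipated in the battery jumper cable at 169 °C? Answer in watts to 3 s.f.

11.7 W

ρ = 0.0255 μΩ·m = 2.55×10^-8 Ω·m
A = 108 mm² = 1.080e-04 m²
R₍25₎ = ρL/A = (2.55×10^-8)(5.36)/(1.080e-04) = 0.001266 Ω
R₍169₎ = R₍25₎(1 + αΔT) = 0.001266 × (1 + 0.0035×144) = 0.001903 Ω
P = I²R = (78.5)² × 0.001903 = 11.7 W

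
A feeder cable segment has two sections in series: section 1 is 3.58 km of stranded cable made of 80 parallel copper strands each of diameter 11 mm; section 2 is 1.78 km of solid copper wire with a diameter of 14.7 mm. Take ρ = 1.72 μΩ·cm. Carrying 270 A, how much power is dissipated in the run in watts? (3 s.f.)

13700 W

ρ = 1.72 μΩ·cm = 1.72×10^-8 Ω·m
Section 1: A_strand = π(5.5000e-03)² = 9.503e-05 m²; R₁ = ρL/(N·A_s) = (1.72×10^-8)(3580)/(80×9.503e-05) = 0.008099 Ω
Section 2: A = π(d/2)² = π(7.3500e-03 m)² = 1.697e-04 m²
R₂ = (1.72×10^-8)(1780)/(1.697e-04) = 0.1804 Ω
R = R₁ + R₂ = 0.1885 Ω
P = I²R = (270)² × 0.1885 = 13700 W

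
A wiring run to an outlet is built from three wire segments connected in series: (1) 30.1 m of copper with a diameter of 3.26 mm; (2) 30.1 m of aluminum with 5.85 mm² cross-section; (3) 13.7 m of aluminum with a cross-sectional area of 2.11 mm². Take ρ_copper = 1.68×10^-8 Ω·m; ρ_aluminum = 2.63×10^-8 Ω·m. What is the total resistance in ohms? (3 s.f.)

0.367 Ω

Seg 1: A = π(d/2)² = π(1.6300e-03 m)² = 8.347e-06 m²
R_1 = (1.68×10^-8)(30.1)/(8.347e-06) = 0.06058 Ω
Seg 2: A = 5.85 mm² = 5.850e-06 m²
R_2 = (2.63×10^-8)(30.1)/(5.850e-06) = 0.1353 Ω
Seg 3: A = 2.11 mm² = 2.110e-06 m²
R_3 = (2.63×10^-8)(13.7)/(2.110e-06) = 0.1708 Ω
R_total = R_1 + R_2 + R_3 = 0.367 Ω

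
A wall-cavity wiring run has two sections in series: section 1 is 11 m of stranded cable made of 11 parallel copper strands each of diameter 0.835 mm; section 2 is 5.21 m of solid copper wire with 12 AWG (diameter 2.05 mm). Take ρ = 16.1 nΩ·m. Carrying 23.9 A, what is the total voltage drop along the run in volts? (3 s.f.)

ρ = 16.1 nΩ·m = 1.61×10^-8 Ω·m
Section 1: A_strand = π(4.1750e-04)² = 5.476e-07 m²; R₁ = ρL/(N·A_s) = (1.61×10^-8)(11)/(11×5.476e-07) = 0.0294 Ω
Section 2: A = π(2.05/2 mm)² = π(1.0250e-03 m)² = 3.301e-06 m²
R₂ = (1.61×10^-8)(5.21)/(3.301e-06) = 0.02541 Ω
R = R₁ + R₂ = 0.05481 Ω
V = IR = 23.9 × 0.05481 = 1.31 V

1.31 V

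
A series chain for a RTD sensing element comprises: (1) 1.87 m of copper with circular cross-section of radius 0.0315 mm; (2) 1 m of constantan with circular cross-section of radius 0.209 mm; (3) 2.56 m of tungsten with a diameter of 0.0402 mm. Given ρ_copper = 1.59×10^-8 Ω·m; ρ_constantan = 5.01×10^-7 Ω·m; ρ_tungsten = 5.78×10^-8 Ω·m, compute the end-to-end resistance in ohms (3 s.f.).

Seg 1: A = πr² = π(3.1500e-05 m)² = 3.117e-09 m²
R_1 = (1.59×10^-8)(1.87)/(3.117e-09) = 9.538 Ω
Seg 2: A = πr² = π(2.0900e-04 m)² = 1.372e-07 m²
R_2 = (5.01×10^-7)(1)/(1.372e-07) = 3.651 Ω
Seg 3: A = π(d/2)² = π(2.0100e-05 m)² = 1.269e-09 m²
R_3 = (5.78×10^-8)(2.56)/(1.269e-09) = 116.6 Ω
R_total = R_1 + R_2 + R_3 = 130 Ω

130 Ω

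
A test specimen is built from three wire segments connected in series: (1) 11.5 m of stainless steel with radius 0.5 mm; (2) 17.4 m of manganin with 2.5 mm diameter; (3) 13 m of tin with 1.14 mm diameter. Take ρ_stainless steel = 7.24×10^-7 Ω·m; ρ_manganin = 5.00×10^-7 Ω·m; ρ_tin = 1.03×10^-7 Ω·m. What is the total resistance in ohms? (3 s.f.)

13.7 Ω

Seg 1: A = πr² = π(5.0000e-04 m)² = 7.854e-07 m²
R_1 = (7.24×10^-7)(11.5)/(7.854e-07) = 10.6 Ω
Seg 2: A = π(d/2)² = π(1.2500e-03 m)² = 4.909e-06 m²
R_2 = (5.00×10^-7)(17.4)/(4.909e-06) = 1.772 Ω
Seg 3: A = π(d/2)² = π(5.7000e-04 m)² = 1.021e-06 m²
R_3 = (1.03×10^-7)(13)/(1.021e-06) = 1.312 Ω
R_total = R_1 + R_2 + R_3 = 13.7 Ω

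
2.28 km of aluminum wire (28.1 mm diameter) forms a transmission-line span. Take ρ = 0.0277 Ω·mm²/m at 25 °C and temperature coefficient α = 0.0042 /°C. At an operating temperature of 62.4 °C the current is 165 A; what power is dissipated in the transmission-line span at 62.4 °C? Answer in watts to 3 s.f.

ρ = 0.0277 Ω·mm²/m = 2.77×10^-8 Ω·m
A = π(d/2)² = π(1.4050e-02 m)² = 6.202e-04 m²
R₍25₎ = ρL/A = (2.77×10^-8)(2280)/(6.202e-04) = 0.1018 Ω
R₍62.4₎ = R₍25₎(1 + αΔT) = 0.1018 × (1 + 0.0042×37.4) = 0.1178 Ω
P = I²R = (165)² × 0.1178 = 3210 W

3210 W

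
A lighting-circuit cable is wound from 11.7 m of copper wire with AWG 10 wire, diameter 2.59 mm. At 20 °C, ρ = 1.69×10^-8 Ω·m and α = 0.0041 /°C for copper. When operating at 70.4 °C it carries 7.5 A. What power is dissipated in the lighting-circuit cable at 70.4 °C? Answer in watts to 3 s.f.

2.55 W

A = π(2.59/2 mm)² = π(1.2950e-03 m)² = 5.269e-06 m²
R₍20₎ = ρL/A = (1.69×10^-8)(11.7)/(5.269e-06) = 0.03753 Ω
R₍70.4₎ = R₍20₎(1 + αΔT) = 0.03753 × (1 + 0.0041×50.4) = 0.04529 Ω
P = I²R = (7.5)² × 0.04529 = 2.55 W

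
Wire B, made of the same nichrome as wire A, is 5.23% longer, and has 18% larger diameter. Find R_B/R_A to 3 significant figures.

0.756

R ∝ L/d², so R_B/R_A = (1 + 5.23/100) × (1 + 18/100)⁻²
= 1.052 × 0.7182 = 0.756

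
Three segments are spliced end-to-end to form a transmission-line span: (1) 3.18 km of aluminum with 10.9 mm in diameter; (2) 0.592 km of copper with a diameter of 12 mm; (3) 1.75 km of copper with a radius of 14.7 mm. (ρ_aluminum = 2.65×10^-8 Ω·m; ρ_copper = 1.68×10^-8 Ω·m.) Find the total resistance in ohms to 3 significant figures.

Seg 1: A = π(d/2)² = π(5.4500e-03 m)² = 9.331e-05 m²
R_1 = (2.65×10^-8)(3180)/(9.331e-05) = 0.9031 Ω
Seg 2: A = π(d/2)² = π(6.0000e-03 m)² = 1.131e-04 m²
R_2 = (1.68×10^-8)(592)/(1.131e-04) = 0.08794 Ω
Seg 3: A = πr² = π(1.4700e-02 m)² = 6.789e-04 m²
R_3 = (1.68×10^-8)(1750)/(6.789e-04) = 0.04331 Ω
R_total = R_1 + R_2 + R_3 = 1.03 Ω

1.03 Ω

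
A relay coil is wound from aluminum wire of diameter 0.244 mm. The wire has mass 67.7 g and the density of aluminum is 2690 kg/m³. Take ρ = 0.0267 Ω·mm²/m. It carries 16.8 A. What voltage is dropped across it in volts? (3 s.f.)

ρ = 0.0267 Ω·mm²/m = 2.67×10^-8 Ω·m
A = π(d/2)² = π(1.2200e-04 m)² = 4.6759e-08 m²
L = m/(density·A) = 0.0677/(2690×4.6759e-08) = 538.2 m
R = ρL/A = (2.67×10^-8)(538.2)/(4.6759e-08) = 307.3 Ω
V = IR = 16.8 × 307.3 = 5160 V

5160 V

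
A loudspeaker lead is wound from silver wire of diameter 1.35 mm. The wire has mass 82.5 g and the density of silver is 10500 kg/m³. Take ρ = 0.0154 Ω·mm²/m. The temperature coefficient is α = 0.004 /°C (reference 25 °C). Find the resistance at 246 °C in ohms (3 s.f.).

0.111 Ω

ρ = 0.0154 Ω·mm²/m = 1.54×10^-8 Ω·m
A = π(d/2)² = π(6.7500e-04 m)² = 1.4314e-06 m²
L = m/(density·A) = 0.0825/(10500×1.4314e-06) = 5.489 m
R = ρL/A = (1.54×10^-8)(5.489)/(1.4314e-06) = 0.05906 Ω
R(246 °C) = 0.05906 × (1 + 0.004×221) = 0.111 Ω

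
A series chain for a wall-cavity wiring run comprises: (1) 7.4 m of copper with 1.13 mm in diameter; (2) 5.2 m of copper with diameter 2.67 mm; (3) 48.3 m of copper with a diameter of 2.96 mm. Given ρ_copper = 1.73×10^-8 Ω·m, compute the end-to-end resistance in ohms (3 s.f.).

0.265 Ω

Seg 1: A = π(d/2)² = π(5.6500e-04 m)² = 1.003e-06 m²
R_1 = (1.73×10^-8)(7.4)/(1.003e-06) = 0.1277 Ω
Seg 2: A = π(d/2)² = π(1.3350e-03 m)² = 5.599e-06 m²
R_2 = (1.73×10^-8)(5.2)/(5.599e-06) = 0.01607 Ω
Seg 3: A = π(d/2)² = π(1.4800e-03 m)² = 6.881e-06 m²
R_3 = (1.73×10^-8)(48.3)/(6.881e-06) = 0.1214 Ω
R_total = R_1 + R_2 + R_3 = 0.265 Ω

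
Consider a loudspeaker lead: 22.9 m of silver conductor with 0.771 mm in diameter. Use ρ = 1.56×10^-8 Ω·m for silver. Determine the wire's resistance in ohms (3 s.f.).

0.765 Ω

A = π(d/2)² = π(3.8550e-04 m)² = 4.669e-07 m²
R = ρL/A = (1.56×10^-8)(22.9 m)/(4.669e-07 m²) = 0.765 Ω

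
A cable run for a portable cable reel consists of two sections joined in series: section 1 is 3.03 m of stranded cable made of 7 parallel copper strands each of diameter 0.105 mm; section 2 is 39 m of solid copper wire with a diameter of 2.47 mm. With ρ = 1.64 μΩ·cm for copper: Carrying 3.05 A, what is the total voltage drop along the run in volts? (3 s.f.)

2.91 V

ρ = 1.64 μΩ·cm = 1.64×10^-8 Ω·m
Section 1: A_strand = π(5.2500e-05)² = 8.659e-09 m²; R₁ = ρL/(N·A_s) = (1.64×10^-8)(3.03)/(7×8.659e-09) = 0.8198 Ω
Section 2: A = π(d/2)² = π(1.2350e-03 m)² = 4.792e-06 m²
R₂ = (1.64×10^-8)(39)/(4.792e-06) = 0.1335 Ω
R = R₁ + R₂ = 0.9533 Ω
V = IR = 3.05 × 0.9533 = 2.91 V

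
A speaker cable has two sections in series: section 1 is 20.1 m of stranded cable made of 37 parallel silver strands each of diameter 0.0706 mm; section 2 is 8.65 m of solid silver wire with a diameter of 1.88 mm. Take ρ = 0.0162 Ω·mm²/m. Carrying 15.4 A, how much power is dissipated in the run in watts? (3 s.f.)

545 W

ρ = 0.0162 Ω·mm²/m = 1.62×10^-8 Ω·m
Section 1: A_strand = π(3.5300e-05)² = 3.915e-09 m²; R₁ = ρL/(N·A_s) = (1.62×10^-8)(20.1)/(37×3.915e-09) = 2.248 Ω
Section 2: A = π(d/2)² = π(9.4000e-04 m)² = 2.776e-06 m²
R₂ = (1.62×10^-8)(8.65)/(2.776e-06) = 0.05048 Ω
R = R₁ + R₂ = 2.299 Ω
P = I²R = (15.4)² × 2.299 = 545 W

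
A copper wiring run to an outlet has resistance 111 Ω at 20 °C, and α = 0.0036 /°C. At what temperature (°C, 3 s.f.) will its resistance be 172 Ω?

R = R₀(1 + α(T − T₀)) ⇒ T = T₀ + (R/R₀ − 1)/α
T = 20 + (172/111 − 1)/0.0036 = 20 + (0.5495)/0.0036 = 173 °C

173 °C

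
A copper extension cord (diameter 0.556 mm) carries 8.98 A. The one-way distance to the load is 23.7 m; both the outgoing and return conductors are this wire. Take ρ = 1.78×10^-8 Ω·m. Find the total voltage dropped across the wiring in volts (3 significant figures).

A = π(d/2)² = π(2.7800e-04 m)² = 2.428e-07 m²
Total conductor length (both ways) L = 2 × 23.7 = 47.4 m
R = ρL/A = (1.78×10^-8)(47.4)/(2.428e-07) = 3.475 Ω
V = IR = 8.98 × 3.475 = 31.2 V

31.2 V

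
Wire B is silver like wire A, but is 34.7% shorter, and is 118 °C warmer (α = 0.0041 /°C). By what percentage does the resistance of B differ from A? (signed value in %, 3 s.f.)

-3.11%

R ∝ ρL/d² with ρ ∝ (1+αΔT), so R_B/R_A = (1 − 34.7/100) × (1 + 0.0041×118)
= 0.653 × 1.484 = 0.9689
(R_B − R_A)/R_A = 0.9689 − 1 = -3.11%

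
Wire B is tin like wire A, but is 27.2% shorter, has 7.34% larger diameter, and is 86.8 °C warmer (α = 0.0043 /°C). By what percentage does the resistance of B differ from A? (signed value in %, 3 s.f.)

R ∝ ρL/d² with ρ ∝ (1+αΔT), so R_B/R_A = (1 − 27.2/100) × (1 + 7.34/100)⁻² × (1 + 0.0043×86.8)
= 0.728 × 0.8679 × 1.373 = 0.8677
(R_B − R_A)/R_A = 0.8677 − 1 = -13.2%

-13.2%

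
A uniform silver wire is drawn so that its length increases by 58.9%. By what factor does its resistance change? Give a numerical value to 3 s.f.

k = 1 + 58.9/100 = 1.589; volume constant ⇒ A' = A/k, so R' = k²R.
Factor = 2.52

2.52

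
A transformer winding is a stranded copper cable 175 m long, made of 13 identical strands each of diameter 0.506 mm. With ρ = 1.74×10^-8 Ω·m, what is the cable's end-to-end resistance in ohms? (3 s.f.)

1.16 Ω

A_strand = π(2.5300e-04 m)² = 2.011e-07 m²
R_strand = ρL/A = (1.74×10^-8)(175)/(2.011e-07) = 15.14 Ω
R_total = R_strand/N = 15.14/13 = 1.16 Ω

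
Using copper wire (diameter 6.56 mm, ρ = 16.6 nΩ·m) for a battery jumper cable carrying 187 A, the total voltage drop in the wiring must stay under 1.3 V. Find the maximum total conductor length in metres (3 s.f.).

14.2 m

ρ = 16.6 nΩ·m = 1.66×10^-8 Ω·m
A = π(d/2)² = π(3.2800e-03 m)² = 3.380e-05 m²
L_max = V_max·A/(1·ρI) = (1.3)(3.380e-05)/(1.66×10^-8×187) = 14.2 m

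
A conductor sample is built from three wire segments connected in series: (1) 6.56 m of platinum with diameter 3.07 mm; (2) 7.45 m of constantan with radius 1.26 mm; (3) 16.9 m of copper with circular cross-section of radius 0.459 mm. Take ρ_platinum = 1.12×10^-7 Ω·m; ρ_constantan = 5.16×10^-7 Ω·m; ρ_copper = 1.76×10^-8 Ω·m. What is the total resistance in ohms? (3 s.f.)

Seg 1: A = π(d/2)² = π(1.5350e-03 m)² = 7.402e-06 m²
R_1 = (1.12×10^-7)(6.56)/(7.402e-06) = 0.09926 Ω
Seg 2: A = πr² = π(1.2600e-03 m)² = 4.988e-06 m²
R_2 = (5.16×10^-7)(7.45)/(4.988e-06) = 0.7708 Ω
Seg 3: A = πr² = π(4.5900e-04 m)² = 6.619e-07 m²
R_3 = (1.76×10^-8)(16.9)/(6.619e-07) = 0.4494 Ω
R_total = R_1 + R_2 + R_3 = 1.32 Ω

1.32 Ω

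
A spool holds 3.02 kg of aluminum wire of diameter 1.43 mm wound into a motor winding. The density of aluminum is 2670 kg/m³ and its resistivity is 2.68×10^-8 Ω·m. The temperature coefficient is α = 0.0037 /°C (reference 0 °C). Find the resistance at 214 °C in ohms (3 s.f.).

21.1 Ω

A = π(d/2)² = π(7.1500e-04 m)² = 1.6061e-06 m²
L = m/(density·A) = 3.02/(2670×1.6061e-06) = 704.3 m
R = ρL/A = (2.68×10^-8)(704.3)/(1.6061e-06) = 11.75 Ω
R(214 °C) = 11.75 × (1 + 0.0037×214) = 21.1 Ω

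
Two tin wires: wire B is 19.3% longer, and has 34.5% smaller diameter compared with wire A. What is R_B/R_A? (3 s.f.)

R ∝ L/d², so R_B/R_A = (1 + 19.3/100) × (1 − 34.5/100)⁻²
= 1.193 × 2.331 = 2.78

2.78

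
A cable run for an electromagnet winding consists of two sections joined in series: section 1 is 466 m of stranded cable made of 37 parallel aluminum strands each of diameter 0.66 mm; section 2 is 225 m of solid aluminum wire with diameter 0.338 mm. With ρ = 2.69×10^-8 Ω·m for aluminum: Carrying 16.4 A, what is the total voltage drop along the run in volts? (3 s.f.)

Section 1: A_strand = π(3.3000e-04)² = 3.421e-07 m²; R₁ = ρL/(N·A_s) = (2.69×10^-8)(466)/(37×3.421e-07) = 0.9903 Ω
Section 2: A = π(d/2)² = π(1.6900e-04 m)² = 8.973e-08 m²
R₂ = (2.69×10^-8)(225)/(8.973e-08) = 67.45 Ω
R = R₁ + R₂ = 68.44 Ω
V = IR = 16.4 × 68.44 = 1120 V

1120 V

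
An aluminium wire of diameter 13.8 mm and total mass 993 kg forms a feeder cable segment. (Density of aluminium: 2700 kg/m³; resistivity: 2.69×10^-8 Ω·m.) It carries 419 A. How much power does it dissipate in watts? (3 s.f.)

77600 W

A = π(d/2)² = π(6.9000e-03 m)² = 1.4957e-04 m²
L = m/(density·A) = 993/(2700×1.4957e-04) = 2459 m
R = ρL/A = (2.69×10^-8)(2459)/(1.4957e-04) = 0.4422 Ω
P = I²R = (419)² × 0.4422 = 77600 W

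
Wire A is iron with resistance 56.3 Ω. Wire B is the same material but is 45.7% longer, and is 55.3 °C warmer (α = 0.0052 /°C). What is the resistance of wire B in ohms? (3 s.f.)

106 Ω

R ∝ ρL/d² with ρ ∝ (1+αΔT), so R_B/R_A = (1 + 45.7/100) × (1 + 0.0052×55.3)
= 1.457 × 1.288 = 1.876
R_B = 1.876 × 56.3 = 106 Ω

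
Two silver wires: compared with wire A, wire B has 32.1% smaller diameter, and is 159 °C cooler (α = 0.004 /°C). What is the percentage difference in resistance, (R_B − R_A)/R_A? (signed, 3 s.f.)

-21.0%

R ∝ ρL/d² with ρ ∝ (1+αΔT), so R_B/R_A = (1 − 32.1/100)⁻² × (1 − 0.004×159)
= 2.169 × 0.364 = 0.7895
(R_B − R_A)/R_A = 0.7895 − 1 = -21.0%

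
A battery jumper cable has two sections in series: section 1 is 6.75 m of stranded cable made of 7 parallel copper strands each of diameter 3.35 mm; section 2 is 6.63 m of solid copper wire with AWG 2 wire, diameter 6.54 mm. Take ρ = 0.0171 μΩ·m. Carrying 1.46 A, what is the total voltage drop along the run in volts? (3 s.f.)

ρ = 0.0171 μΩ·m = 1.71×10^-8 Ω·m
Section 1: A_strand = π(1.6750e-03)² = 8.814e-06 m²; R₁ = ρL/(N·A_s) = (1.71×10^-8)(6.75)/(7×8.814e-06) = 0.001871 Ω
Section 2: A = π(6.54/2 mm)² = π(3.2700e-03 m)² = 3.359e-05 m²
R₂ = (1.71×10^-8)(6.63)/(3.359e-05) = 0.003375 Ω
R = R₁ + R₂ = 0.005246 Ω
V = IR = 1.46 × 0.005246 = 0.00766 V

0.00766 V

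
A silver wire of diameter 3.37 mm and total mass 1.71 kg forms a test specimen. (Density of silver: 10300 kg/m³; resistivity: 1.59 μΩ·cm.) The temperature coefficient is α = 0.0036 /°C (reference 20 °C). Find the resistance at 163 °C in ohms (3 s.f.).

0.0503 Ω

ρ = 1.59 μΩ·cm = 1.59×10^-8 Ω·m
A = π(d/2)² = π(1.6850e-03 m)² = 8.9197e-06 m²
L = m/(density·A) = 1.71/(10300×8.9197e-06) = 18.61 m
R = ρL/A = (1.59×10^-8)(18.61)/(8.9197e-06) = 0.03318 Ω
R(163 °C) = 0.03318 × (1 + 0.0036×143) = 0.0503 Ω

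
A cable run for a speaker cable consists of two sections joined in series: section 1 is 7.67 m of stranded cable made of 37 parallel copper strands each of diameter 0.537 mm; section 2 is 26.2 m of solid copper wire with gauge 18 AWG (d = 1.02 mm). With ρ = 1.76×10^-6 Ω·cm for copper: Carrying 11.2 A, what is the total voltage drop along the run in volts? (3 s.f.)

6.50 V

ρ = 1.76×10^-6 Ω·cm = 1.76×10^-8 Ω·m
Section 1: A_strand = π(2.6850e-04)² = 2.265e-07 m²; R₁ = ρL/(N·A_s) = (1.76×10^-8)(7.67)/(37×2.265e-07) = 0.01611 Ω
Section 2: A = π(1.02/2 mm)² = π(5.1000e-04 m)² = 8.171e-07 m²
R₂ = (1.76×10^-8)(26.2)/(8.171e-07) = 0.5643 Ω
R = R₁ + R₂ = 0.5804 Ω
V = IR = 11.2 × 0.5804 = 6.50 V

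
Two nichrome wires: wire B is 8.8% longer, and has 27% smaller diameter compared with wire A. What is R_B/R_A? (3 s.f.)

R ∝ L/d², so R_B/R_A = (1 + 8.8/100) × (1 − 27/100)⁻²
= 1.088 × 1.877 = 2.04

2.04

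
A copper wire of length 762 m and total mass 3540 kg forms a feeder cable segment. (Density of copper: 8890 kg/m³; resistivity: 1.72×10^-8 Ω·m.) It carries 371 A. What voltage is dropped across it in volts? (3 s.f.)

9.30 V

A = m/(density·L) = 3540/(8890×762) = 5.2257e-04 m²
R = ρL/A = (1.72×10^-8)(762)/(5.2257e-04) = 0.02508 Ω
V = IR = 371 × 0.02508 = 9.30 V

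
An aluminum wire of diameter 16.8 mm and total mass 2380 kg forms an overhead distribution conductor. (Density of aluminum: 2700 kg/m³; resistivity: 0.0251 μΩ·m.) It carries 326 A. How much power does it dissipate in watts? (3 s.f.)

47900 W

ρ = 0.0251 μΩ·m = 2.51×10^-8 Ω·m
A = π(d/2)² = π(8.4000e-03 m)² = 2.2167e-04 m²
L = m/(density·A) = 2380/(2700×2.2167e-04) = 3977 m
R = ρL/A = (2.51×10^-8)(3977)/(2.2167e-04) = 0.4503 Ω
P = I²R = (326)² × 0.4503 = 47900 W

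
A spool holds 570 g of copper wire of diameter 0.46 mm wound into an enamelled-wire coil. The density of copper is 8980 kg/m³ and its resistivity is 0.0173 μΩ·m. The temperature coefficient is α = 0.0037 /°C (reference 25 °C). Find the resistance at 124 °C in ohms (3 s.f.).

54.3 Ω

ρ = 0.0173 μΩ·m = 1.73×10^-8 Ω·m
A = π(d/2)² = π(2.3000e-04 m)² = 1.6619e-07 m²
L = m/(density·A) = 0.57/(8980×1.6619e-07) = 381.9 m
R = ρL/A = (1.73×10^-8)(381.9)/(1.6619e-07) = 39.76 Ω
R(124 °C) = 39.76 × (1 + 0.0037×99) = 54.3 Ω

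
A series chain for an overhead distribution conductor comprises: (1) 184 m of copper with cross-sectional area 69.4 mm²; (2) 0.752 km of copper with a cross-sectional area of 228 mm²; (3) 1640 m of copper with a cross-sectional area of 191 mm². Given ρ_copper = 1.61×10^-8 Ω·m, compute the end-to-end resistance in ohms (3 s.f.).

Seg 1: A = 69.4 mm² = 6.940e-05 m²
R_1 = (1.61×10^-8)(184)/(6.940e-05) = 0.04269 Ω
Seg 2: A = 228 mm² = 2.280e-04 m²
R_2 = (1.61×10^-8)(752)/(2.280e-04) = 0.0531 Ω
Seg 3: A = 191 mm² = 1.910e-04 m²
R_3 = (1.61×10^-8)(1640)/(1.910e-04) = 0.1382 Ω
R_total = R_1 + R_2 + R_3 = 0.234 Ω

0.234 Ω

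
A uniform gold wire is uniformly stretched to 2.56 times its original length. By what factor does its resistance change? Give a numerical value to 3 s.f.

6.55

Volume constant ⇒ A' = A/k with k = 2.56. R' = ρ(kL)/(A/k) = k²R.
Factor = 6.55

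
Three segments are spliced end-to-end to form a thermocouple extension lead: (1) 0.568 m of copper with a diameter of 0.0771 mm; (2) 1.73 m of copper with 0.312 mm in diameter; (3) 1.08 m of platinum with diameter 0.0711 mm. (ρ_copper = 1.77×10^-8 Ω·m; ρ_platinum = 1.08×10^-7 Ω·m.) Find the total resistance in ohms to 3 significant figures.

Seg 1: A = π(d/2)² = π(3.8550e-05 m)² = 4.669e-09 m²
R_1 = (1.77×10^-8)(0.568)/(4.669e-09) = 2.153 Ω
Seg 2: A = π(d/2)² = π(1.5600e-04 m)² = 7.645e-08 m²
R_2 = (1.77×10^-8)(1.73)/(7.645e-08) = 0.4005 Ω
Seg 3: A = π(d/2)² = π(3.5550e-05 m)² = 3.970e-09 m²
R_3 = (1.08×10^-7)(1.08)/(3.970e-09) = 29.38 Ω
R_total = R_1 + R_2 + R_3 = 31.9 Ω

31.9 Ω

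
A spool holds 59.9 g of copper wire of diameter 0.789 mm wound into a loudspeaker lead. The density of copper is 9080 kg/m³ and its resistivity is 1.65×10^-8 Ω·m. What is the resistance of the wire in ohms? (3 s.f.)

A = π(d/2)² = π(3.9450e-04 m)² = 4.8893e-07 m²
L = m/(density·A) = 0.0599/(9080×4.8893e-07) = 13.49 m
R = ρL/A = (1.65×10^-8)(13.49)/(4.8893e-07) = 0.455 Ω

0.455 Ω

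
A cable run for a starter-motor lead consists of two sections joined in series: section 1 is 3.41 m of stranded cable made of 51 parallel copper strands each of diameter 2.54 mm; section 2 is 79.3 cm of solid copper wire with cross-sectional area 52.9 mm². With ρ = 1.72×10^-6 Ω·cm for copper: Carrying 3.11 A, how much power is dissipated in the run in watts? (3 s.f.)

ρ = 1.72×10^-6 Ω·cm = 1.72×10^-8 Ω·m
Section 1: A_strand = π(1.2700e-03)² = 5.067e-06 m²; R₁ = ρL/(N·A_s) = (1.72×10^-8)(3.41)/(51×5.067e-06) = 2.270×10^-4 Ω
Section 2: A = 52.9 mm² = 5.290e-05 m²
R₂ = (1.72×10^-8)(0.793)/(5.290e-05) = 2.578×10^-4 Ω
R = R₁ + R₂ = 4.848×10^-4 Ω
P = I²R = (3.11)² × 4.848×10^-4 = 0.00469 W

0.00469 W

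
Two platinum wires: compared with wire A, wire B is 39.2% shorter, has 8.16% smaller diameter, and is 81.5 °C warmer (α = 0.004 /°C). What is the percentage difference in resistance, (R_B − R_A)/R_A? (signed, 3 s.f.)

R ∝ ρL/d² with ρ ∝ (1+αΔT), so R_B/R_A = (1 − 39.2/100) × (1 − 8.16/100)⁻² × (1 + 0.004×81.5)
= 0.608 × 1.186 × 1.326 = 0.9558
(R_B − R_A)/R_A = 0.9558 − 1 = -4.42%

-4.42%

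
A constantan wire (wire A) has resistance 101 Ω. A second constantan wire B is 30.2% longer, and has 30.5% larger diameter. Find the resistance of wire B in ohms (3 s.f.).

77.2 Ω

R ∝ L/d², so R_B/R_A = (1 + 30.2/100) × (1 + 30.5/100)⁻²
= 1.302 × 0.5872 = 0.7645
R_B = 0.7645 × 101 = 77.2 Ω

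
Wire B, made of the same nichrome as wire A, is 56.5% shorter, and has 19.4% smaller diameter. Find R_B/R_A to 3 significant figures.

R ∝ L/d², so R_B/R_A = (1 − 56.5/100) × (1 − 19.4/100)⁻²
= 0.435 × 1.539 = 0.670

0.670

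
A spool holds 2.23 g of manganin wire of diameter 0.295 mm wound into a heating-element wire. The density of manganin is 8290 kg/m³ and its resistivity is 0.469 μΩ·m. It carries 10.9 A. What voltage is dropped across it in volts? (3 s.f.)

294 V

ρ = 0.469 μΩ·m = 4.69×10^-7 Ω·m
A = π(d/2)² = π(1.4750e-04 m)² = 6.8349e-08 m²
L = m/(density·A) = 0.00223/(8290×6.8349e-08) = 3.936 m
R = ρL/A = (4.69×10^-7)(3.936)/(6.8349e-08) = 27.01 Ω
V = IR = 10.9 × 27.01 = 294 V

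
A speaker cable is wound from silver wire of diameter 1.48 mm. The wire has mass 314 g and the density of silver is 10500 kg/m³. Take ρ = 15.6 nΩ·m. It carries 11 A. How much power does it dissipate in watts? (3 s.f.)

19.1 W

ρ = 15.6 nΩ·m = 1.56×10^-8 Ω·m
A = π(d/2)² = π(7.4000e-04 m)² = 1.7203e-06 m²
L = m/(density·A) = 0.314/(10500×1.7203e-06) = 17.38 m
R = ρL/A = (1.56×10^-8)(17.38)/(1.7203e-06) = 0.1576 Ω
P = I²R = (11)² × 0.1576 = 19.1 W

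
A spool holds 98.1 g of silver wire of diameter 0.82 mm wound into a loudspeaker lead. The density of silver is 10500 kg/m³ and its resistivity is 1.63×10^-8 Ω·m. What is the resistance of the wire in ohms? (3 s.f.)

0.546 Ω

A = π(d/2)² = π(4.1000e-04 m)² = 5.2810e-07 m²
L = m/(density·A) = 0.0981/(10500×5.2810e-07) = 17.69 m
R = ρL/A = (1.63×10^-8)(17.69)/(5.2810e-07) = 0.546 Ω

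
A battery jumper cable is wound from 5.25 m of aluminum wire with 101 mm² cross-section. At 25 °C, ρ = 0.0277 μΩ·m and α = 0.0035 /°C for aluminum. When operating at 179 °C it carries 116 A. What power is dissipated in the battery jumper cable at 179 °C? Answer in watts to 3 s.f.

29.8 W

ρ = 0.0277 μΩ·m = 2.77×10^-8 Ω·m
A = 101 mm² = 1.010e-04 m²
R₍25₎ = ρL/A = (2.77×10^-8)(5.25)/(1.010e-04) = 0.00144 Ω
R₍179₎ = R₍25₎(1 + αΔT) = 0.00144 × (1 + 0.0035×154) = 0.002216 Ω
P = I²R = (116)² × 0.002216 = 29.8 W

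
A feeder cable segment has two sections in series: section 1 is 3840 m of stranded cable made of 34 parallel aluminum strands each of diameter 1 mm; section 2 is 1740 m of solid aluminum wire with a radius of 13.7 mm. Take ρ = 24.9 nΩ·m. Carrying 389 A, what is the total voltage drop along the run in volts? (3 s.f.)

1420 V

ρ = 24.9 nΩ·m = 2.49×10^-8 Ω·m
Section 1: A_strand = π(5.0000e-04)² = 7.854e-07 m²; R₁ = ρL/(N·A_s) = (2.49×10^-8)(3840)/(34×7.854e-07) = 3.581 Ω
Section 2: A = πr² = π(1.3700e-02 m)² = 5.896e-04 m²
R₂ = (2.49×10^-8)(1740)/(5.896e-04) = 0.07348 Ω
R = R₁ + R₂ = 3.654 Ω
V = IR = 389 × 3.654 = 1420 V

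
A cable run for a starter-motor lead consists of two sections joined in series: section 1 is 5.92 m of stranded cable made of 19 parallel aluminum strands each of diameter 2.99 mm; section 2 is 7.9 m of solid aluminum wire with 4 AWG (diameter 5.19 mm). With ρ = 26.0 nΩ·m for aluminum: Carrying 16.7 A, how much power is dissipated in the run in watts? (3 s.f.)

3.03 W

ρ = 26.0 nΩ·m = 2.60×10^-8 Ω·m
Section 1: A_strand = π(1.4950e-03)² = 7.022e-06 m²; R₁ = ρL/(N·A_s) = (2.60×10^-8)(5.92)/(19×7.022e-06) = 0.001154 Ω
Section 2: A = π(5.19/2 mm)² = π(2.5950e-03 m)² = 2.116e-05 m²
R₂ = (2.60×10^-8)(7.9)/(2.116e-05) = 0.009709 Ω
R = R₁ + R₂ = 0.01086 Ω
P = I²R = (16.7)² × 0.01086 = 3.03 W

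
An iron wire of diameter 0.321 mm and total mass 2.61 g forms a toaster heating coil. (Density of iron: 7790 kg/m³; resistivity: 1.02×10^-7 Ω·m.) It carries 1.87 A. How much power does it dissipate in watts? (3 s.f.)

18.2 W

A = π(d/2)² = π(1.6050e-04 m)² = 8.0928e-08 m²
L = m/(density·A) = 0.00261/(7790×8.0928e-08) = 4.14 m
R = ρL/A = (1.02×10^-7)(4.14)/(8.0928e-08) = 5.218 Ω
P = I²R = (1.87)² × 5.218 = 18.2 W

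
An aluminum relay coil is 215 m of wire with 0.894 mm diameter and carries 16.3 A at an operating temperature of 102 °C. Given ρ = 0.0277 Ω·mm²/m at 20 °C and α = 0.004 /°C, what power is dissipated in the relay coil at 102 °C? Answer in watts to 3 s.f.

3350 W

ρ = 0.0277 Ω·mm²/m = 2.77×10^-8 Ω·m
A = π(d/2)² = π(4.4700e-04 m)² = 6.277e-07 m²
R₍20₎ = ρL/A = (2.77×10^-8)(215)/(6.277e-07) = 9.488 Ω
R₍102₎ = R₍20₎(1 + αΔT) = 9.488 × (1 + 0.004×82) = 12.6 Ω
P = I²R = (16.3)² × 12.6 = 3350 W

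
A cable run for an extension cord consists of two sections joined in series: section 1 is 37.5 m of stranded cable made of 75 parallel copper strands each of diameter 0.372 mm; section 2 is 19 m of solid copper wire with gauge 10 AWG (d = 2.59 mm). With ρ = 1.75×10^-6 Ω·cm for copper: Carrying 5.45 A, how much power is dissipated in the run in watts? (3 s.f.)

ρ = 1.75×10^-6 Ω·cm = 1.75×10^-8 Ω·m
Section 1: A_strand = π(1.8600e-04)² = 1.087e-07 m²; R₁ = ρL/(N·A_s) = (1.75×10^-8)(37.5)/(75×1.087e-07) = 0.08051 Ω
Section 2: A = π(2.59/2 mm)² = π(1.2950e-03 m)² = 5.269e-06 m²
R₂ = (1.75×10^-8)(19)/(5.269e-06) = 0.06311 Ω
R = R₁ + R₂ = 0.1436 Ω
P = I²R = (5.45)² × 0.1436 = 4.27 W

4.27 W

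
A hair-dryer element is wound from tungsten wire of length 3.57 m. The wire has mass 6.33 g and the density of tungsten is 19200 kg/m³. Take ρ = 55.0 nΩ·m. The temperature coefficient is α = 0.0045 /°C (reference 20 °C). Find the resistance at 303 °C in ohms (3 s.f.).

4.83 Ω

ρ = 55.0 nΩ·m = 5.50×10^-8 Ω·m
A = m/(density·L) = 0.00633/(19200×3.57) = 9.2349e-08 m²
R = ρL/A = (5.50×10^-8)(3.57)/(9.2349e-08) = 2.126 Ω
R(303 °C) = 2.126 × (1 + 0.0045×283) = 4.83 Ω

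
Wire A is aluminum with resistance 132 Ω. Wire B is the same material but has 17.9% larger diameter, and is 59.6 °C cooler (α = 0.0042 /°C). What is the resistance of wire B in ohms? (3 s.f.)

R ∝ ρL/d² with ρ ∝ (1+αΔT), so R_B/R_A = (1 + 17.9/100)⁻² × (1 − 0.0042×59.6)
= 0.7194 × 0.7497 = 0.5393
R_B = 0.5393 × 132 = 71.2 Ω

71.2 Ω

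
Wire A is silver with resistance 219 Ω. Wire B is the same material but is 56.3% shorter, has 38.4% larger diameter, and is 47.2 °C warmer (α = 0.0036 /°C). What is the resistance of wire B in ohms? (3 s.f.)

R ∝ ρL/d² with ρ ∝ (1+αΔT), so R_B/R_A = (1 − 56.3/100) × (1 + 38.4/100)⁻² × (1 + 0.0036×47.2)
= 0.437 × 0.5221 × 1.17 = 0.2669
R_B = 0.2669 × 219 = 58.5 Ω

58.5 Ω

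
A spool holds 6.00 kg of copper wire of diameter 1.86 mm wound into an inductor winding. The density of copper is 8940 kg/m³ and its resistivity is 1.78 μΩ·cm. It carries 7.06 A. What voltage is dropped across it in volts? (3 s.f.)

ρ = 1.78 μΩ·cm = 1.78×10^-8 Ω·m
A = π(d/2)² = π(9.3000e-04 m)² = 2.7172e-06 m²
L = m/(density·A) = 6/(8940×2.7172e-06) = 247 m
R = ρL/A = (1.78×10^-8)(247)/(2.7172e-06) = 1.618 Ω
V = IR = 7.06 × 1.618 = 11.4 V

11.4 V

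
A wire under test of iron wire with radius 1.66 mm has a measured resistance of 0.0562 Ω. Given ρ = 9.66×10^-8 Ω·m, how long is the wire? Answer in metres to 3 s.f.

A = πr² = π(1.6600e-03 m)² = 8.657e-06 m²
L = RA/ρ = (0.0562)(8.657e-06)/(9.66×10^-8) = 5.04 m

5.04 m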